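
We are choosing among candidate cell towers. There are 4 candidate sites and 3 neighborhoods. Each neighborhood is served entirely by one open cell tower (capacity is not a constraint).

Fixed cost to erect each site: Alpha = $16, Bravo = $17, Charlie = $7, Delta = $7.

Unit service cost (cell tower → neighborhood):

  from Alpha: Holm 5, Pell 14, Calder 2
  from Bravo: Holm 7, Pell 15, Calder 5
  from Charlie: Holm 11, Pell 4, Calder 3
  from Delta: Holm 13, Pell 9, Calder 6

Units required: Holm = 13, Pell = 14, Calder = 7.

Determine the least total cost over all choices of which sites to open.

Minimum total cost: 158

For any fixed open set, each neighborhood goes to its cheapest open site; total = fixed + service.
{Alpha, Charlie}: Holm→Alpha 5·13=65, Pell→Charlie 4·14=56, Calder→Alpha 2·7=14. Service 135; fixed 23; total 158.
{Alpha, Charlie, Delta}: service 135 + fixed 30 = 165
{Alpha, Bravo, Charlie}: Holm→Alpha 5·13=65, Pell→Charlie 4·14=56, Calder→Alpha 2·7=14. Service 135; fixed 40; total 175.
{Alpha, Bravo, Charlie, Delta}: service 135 + fixed 47 = 182
(All 15 nonempty subsets were checked; Alpha and Charlie is lowest.)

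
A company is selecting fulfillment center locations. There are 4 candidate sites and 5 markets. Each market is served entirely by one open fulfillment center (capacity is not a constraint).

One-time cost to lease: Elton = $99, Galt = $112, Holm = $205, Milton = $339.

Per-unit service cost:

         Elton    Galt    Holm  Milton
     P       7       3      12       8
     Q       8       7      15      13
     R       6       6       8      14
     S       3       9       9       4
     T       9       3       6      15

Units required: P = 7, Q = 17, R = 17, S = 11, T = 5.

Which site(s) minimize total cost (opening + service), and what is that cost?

Open Elton only; minimum total cost 464.

For any fixed open set, each market goes to its cheapest open site; total = fixed + service.
{Elton}: P→Elton 7·7=49, Q→Elton 8·17=136, R→Elton 6·17=102, S→Elton 3·11=33, T→Elton 9·5=45. Service 365; fixed 99; total 464.
{Galt}: service 356 + fixed 112 = 468
{Elton, Galt}: service 290 + fixed 211 = 501
{Elton, Galt, Holm, Milton}: P→Galt 3·7=21, Q→Galt 7·17=119, R→Elton 6·17=102, S→Elton 3·11=33, T→Galt 3·5=15. Service 290; fixed 755; total 1045.
(All 15 nonempty subsets were checked; Elton only is lowest.)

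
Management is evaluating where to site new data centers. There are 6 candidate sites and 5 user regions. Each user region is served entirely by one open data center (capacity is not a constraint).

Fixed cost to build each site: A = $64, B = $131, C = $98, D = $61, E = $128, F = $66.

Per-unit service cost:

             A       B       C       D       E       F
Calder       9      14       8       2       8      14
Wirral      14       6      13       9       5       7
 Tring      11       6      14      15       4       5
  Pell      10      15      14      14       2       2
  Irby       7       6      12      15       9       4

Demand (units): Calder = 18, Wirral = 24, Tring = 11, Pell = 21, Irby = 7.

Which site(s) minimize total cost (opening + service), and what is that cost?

For any fixed open set, each user region goes to its cheapest open site; total = fixed + service.
{D, F}: Calder→D 2·18=36, Wirral→F 7·24=168, Tring→F 5·11=55, Pell→F 2·21=42, Irby→F 4·7=28. Service 329; fixed 127; total 456.
{D, E}: service 305 + fixed 189 = 494
{A, D, F}: service 329 + fixed 191 = 520
{A, B, C, D, E, F}: service 270 + fixed 548 = 818
No other subset beats 456.

Open D and F; minimum total cost 456.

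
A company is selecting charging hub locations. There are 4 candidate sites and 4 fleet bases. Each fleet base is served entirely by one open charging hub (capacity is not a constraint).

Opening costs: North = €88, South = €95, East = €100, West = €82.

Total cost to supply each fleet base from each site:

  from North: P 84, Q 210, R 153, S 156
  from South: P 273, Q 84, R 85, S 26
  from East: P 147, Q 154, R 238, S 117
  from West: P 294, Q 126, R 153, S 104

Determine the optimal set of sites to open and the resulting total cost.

For any fixed open set, each fleet base goes to its cheapest open site; total = fixed + service.
{North, South}: P→North 84, Q→South 84, R→South 85, S→South 26. Service 279; fixed 183; total 462.
{South, East}: P→East 147, Q→South 84, R→South 85, S→South 26. Service 342; fixed 195; total 537.
{North, South, West}: P→North 84, Q→South 84, R→South 85, S→South 26. Service 279; fixed 265; total 544.
{North, South, East, West}: service 279 + fixed 365 = 644
No other subset beats 462.

Open North and South; minimum total cost 462.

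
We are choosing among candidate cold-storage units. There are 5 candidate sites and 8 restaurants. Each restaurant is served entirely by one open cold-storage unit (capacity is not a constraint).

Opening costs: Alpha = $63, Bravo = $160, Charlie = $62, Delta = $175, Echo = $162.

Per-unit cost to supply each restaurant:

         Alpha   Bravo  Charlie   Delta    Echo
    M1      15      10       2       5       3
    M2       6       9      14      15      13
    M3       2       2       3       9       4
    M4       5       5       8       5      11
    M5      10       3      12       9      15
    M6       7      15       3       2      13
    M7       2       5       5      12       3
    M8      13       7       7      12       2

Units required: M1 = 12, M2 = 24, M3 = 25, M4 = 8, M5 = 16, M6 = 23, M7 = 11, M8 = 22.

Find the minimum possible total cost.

Minimum total cost: 788

For any fixed open set, each restaurant goes to its cheapest open site; total = fixed + service.
{Alpha, Charlie}: M1→Charlie 2·12=24, M2→Alpha 6·24=144, M3→Alpha 2·25=50, M4→Alpha 5·8=40, M5→Alpha 10·16=160, M6→Charlie 3·23=69, M7→Alpha 2·11=22, M8→Charlie 7·22=154. Service 663; fixed 125; total 788.
{Alpha, Bravo, Charlie}: M1→Charlie 2·12=24, M2→Alpha 6·24=144, M3→Alpha 2·25=50, M4→Alpha 5·8=40, M5→Bravo 3·16=48, M6→Charlie 3·23=69, M7→Alpha 2·11=22, M8→Bravo 7·22=154. Service 551; fixed 285; total 836.
{Alpha, Charlie, Echo}: M1→Charlie 2·12=24, M2→Alpha 6·24=144, M3→Alpha 2·25=50, M4→Alpha 5·8=40, M5→Alpha 10·16=160, M6→Charlie 3·23=69, M7→Alpha 2·11=22, M8→Echo 2·22=44. Service 553; fixed 287; total 840.
{Alpha, Bravo, Charlie, Delta, Echo}: service 418 + fixed 622 = 1040
No other subset beats 788.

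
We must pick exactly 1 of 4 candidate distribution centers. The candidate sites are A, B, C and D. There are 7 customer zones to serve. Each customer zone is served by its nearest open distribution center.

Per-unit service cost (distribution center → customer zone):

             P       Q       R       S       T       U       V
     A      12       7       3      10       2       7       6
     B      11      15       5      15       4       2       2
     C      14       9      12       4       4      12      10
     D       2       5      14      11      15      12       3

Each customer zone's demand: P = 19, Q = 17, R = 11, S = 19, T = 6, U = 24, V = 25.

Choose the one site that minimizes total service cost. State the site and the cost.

With exactly 1 open, each customer zone uses its cheapest among the chosen.
{A}: P→A 12·19=228, Q→A 7·17=119, R→A 3·11=33, S→A 10·19=190, T→A 2·6=12, U→A 7·24=168, V→A 6·25=150. Service cost 900.
{B}: service cost 926
{D}: service cost 939
Among all 4 size-1 choices, {A} is lowest.

Choose A only; total service cost 900.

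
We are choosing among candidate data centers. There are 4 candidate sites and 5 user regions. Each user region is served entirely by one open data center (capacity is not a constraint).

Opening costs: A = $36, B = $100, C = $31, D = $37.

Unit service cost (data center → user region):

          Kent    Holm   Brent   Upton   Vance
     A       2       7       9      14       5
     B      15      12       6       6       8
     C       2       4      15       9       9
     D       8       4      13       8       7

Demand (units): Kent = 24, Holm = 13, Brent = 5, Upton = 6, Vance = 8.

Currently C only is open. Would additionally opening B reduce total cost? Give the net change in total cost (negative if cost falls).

Current service cost with {C}: 301.
Adding B: each user region re-picks its cheapest; new service cost 230, saving 71.
Extra fixed cost: 100. Net change = 100 − 71 = 29.
(Totals: 332 → 361.)

No — net change +29 (cost rises by 29).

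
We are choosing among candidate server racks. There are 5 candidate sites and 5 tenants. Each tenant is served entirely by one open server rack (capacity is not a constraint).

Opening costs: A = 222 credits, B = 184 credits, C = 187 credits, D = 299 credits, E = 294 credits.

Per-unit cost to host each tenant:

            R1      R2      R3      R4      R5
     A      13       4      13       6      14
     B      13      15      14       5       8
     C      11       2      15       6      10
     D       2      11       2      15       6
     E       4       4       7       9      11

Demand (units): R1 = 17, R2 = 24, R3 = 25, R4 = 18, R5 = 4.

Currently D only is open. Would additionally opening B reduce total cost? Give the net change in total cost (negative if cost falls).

Current service cost with {D}: 642.
Adding B: each tenant re-picks its cheapest; new service cost 462, saving 180.
Extra fixed cost: 184. Net change = 184 − 180 = 4.
(Totals: 941 → 945.)

No — net change +4 (cost rises by 4).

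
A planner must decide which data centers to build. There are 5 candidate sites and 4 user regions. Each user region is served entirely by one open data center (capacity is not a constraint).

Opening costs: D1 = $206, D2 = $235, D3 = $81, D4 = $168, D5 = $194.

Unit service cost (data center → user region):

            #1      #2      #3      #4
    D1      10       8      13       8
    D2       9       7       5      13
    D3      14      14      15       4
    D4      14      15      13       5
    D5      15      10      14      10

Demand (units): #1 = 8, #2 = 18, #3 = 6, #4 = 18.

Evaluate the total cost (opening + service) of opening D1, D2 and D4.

Each user region is assigned to its cheapest site among the open ones.
{D1, D2, D4}: #1→D2 9·8=72, #2→D2 7·18=126, #3→D2 5·6=30, #4→D4 5·18=90. Service 318; fixed 609; total 927.

Total cost: 927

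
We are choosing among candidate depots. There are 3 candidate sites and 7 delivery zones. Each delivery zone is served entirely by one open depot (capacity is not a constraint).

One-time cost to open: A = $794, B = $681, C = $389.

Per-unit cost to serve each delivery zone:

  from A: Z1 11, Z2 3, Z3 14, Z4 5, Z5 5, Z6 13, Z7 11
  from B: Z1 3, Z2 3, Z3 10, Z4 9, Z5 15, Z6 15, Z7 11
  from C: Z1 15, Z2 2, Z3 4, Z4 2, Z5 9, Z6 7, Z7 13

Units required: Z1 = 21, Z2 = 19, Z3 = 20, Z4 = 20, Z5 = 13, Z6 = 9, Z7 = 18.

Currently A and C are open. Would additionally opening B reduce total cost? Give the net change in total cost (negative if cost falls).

Current service cost with {A, C}: 715.
Adding B: each delivery zone re-picks its cheapest; new service cost 547, saving 168.
Extra fixed cost: 681. Net change = 681 − 168 = 513.
(Totals: 1898 → 2411.)

No — net change +513 (cost rises by 513).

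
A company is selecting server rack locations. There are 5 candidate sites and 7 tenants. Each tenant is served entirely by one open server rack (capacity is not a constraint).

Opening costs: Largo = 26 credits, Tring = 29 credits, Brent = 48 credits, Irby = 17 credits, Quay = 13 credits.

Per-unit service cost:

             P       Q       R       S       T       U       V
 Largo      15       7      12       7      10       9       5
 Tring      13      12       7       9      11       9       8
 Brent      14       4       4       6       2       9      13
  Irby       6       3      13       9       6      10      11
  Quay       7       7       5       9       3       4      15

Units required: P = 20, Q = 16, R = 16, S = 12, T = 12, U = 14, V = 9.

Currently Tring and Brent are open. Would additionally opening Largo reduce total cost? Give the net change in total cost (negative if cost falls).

Yes — net change −1 (cost falls by 1).

Current service cost with {Tring, Brent}: 682.
Adding Largo: each tenant re-picks its cheapest; new service cost 655, saving 27.
Extra fixed cost: 26. Net change = 26 − 27 = -1.
(Totals: 759 → 758.)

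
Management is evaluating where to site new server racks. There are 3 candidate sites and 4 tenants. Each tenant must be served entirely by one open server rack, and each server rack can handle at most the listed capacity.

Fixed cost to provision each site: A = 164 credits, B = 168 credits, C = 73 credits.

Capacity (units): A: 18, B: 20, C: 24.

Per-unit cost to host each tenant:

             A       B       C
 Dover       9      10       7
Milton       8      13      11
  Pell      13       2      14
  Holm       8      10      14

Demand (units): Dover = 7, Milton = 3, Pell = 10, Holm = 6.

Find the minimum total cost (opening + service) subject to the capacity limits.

Open {B, C}: Dover→C 7·7=49, Milton→C 11·3=33, Pell→B 2·10=20, Holm→B 10·6=60.
Loads: B carries 16/20, C carries 10/24. Service 162; fixed 241; total 403.
Next best feasible plan costs 409.

Minimum total cost: 403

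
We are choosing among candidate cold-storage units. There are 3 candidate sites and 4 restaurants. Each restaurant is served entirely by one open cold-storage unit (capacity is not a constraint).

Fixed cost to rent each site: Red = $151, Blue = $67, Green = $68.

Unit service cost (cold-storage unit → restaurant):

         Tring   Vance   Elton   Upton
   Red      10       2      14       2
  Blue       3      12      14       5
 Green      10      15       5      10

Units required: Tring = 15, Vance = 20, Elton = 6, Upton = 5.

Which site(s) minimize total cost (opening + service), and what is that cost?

Open Red and Blue; minimum total cost 397.

For any fixed open set, each restaurant goes to its cheapest open site; total = fixed + service.
{Red, Blue}: Tring→Blue 3·15=45, Vance→Red 2·20=40, Elton→Red 14·6=84, Upton→Red 2·5=10. Service 179; fixed 218; total 397.
{Red, Blue, Green}: service 125 + fixed 286 = 411
{Red}: Tring→Red 10·15=150, Vance→Red 2·20=40, Elton→Red 14·6=84, Upton→Red 2·5=10. Service 284; fixed 151; total 435.
{Blue}: service 394 + fixed 67 = 461
No other subset beats 397.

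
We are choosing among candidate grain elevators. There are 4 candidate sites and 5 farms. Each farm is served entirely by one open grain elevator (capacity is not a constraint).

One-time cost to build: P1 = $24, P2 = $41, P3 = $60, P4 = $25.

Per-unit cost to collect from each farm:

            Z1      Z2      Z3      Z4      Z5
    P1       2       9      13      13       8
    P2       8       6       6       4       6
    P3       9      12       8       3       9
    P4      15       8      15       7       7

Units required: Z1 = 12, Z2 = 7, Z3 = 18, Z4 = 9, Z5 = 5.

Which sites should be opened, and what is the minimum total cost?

For any fixed open set, each farm goes to its cheapest open site; total = fixed + service.
{P1, P2}: Z1→P1 2·12=24, Z2→P2 6·7=42, Z3→P2 6·18=108, Z4→P2 4·9=36, Z5→P2 6·5=30. Service 240; fixed 65; total 305.
{P1, P2, P4}: Z1→P1 2·12=24, Z2→P2 6·7=42, Z3→P2 6·18=108, Z4→P2 4·9=36, Z5→P2 6·5=30. Service 240; fixed 90; total 330.
{P2}: service 312 + fixed 41 = 353
{P1, P2, P3, P4}: service 231 + fixed 150 = 381
No other subset beats 305.

Open P1 and P2; minimum total cost 305.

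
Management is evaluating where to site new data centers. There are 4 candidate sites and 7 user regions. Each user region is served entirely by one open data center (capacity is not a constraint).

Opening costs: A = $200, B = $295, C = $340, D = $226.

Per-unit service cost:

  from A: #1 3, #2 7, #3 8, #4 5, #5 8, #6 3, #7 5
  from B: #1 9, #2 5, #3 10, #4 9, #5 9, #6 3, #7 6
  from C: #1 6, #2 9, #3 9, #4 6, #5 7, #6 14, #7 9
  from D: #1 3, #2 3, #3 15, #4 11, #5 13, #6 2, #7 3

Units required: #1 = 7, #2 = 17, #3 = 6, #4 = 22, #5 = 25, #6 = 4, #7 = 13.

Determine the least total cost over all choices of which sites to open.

Minimum total cost: 775

For any fixed open set, each user region goes to its cheapest open site; total = fixed + service.
{A}: #1→A 3·7=21, #2→A 7·17=119, #3→A 8·6=48, #4→A 5·22=110, #5→A 8·25=200, #6→A 3·4=12, #7→A 5·13=65. Service 575; fixed 200; total 775.
{A, D}: service 477 + fixed 426 = 903
{D}: service 776 + fixed 226 = 1002
{A, B, C, D}: #1→A 3·7=21, #2→D 3·17=51, #3→A 8·6=48, #4→A 5·22=110, #5→C 7·25=175, #6→D 2·4=8, #7→D 3·13=39. Service 452; fixed 1061; total 1513.
No other subset beats 775.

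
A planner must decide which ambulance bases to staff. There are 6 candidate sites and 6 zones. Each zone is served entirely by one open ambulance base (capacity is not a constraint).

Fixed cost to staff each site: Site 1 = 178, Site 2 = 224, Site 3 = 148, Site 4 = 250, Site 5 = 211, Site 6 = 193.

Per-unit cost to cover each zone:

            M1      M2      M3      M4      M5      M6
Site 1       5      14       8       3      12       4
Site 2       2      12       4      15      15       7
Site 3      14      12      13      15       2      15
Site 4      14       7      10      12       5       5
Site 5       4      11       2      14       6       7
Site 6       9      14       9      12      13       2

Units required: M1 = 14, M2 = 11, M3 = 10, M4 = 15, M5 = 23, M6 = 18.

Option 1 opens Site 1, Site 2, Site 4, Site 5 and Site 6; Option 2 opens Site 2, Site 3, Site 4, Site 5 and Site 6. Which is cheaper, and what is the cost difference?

Option 1 is cheaper by 36.

Option 1: {Site 1, Site 2, Site 4, Site 5, Site 6}: M1→Site 2 2·14=28, M2→Site 4 7·11=77, M3→Site 5 2·10=20, M4→Site 1 3·15=45, M5→Site 4 5·23=115, M6→Site 6 2·18=36. Service 321; fixed 1056; total 1377.
Option 2: {Site 2, Site 3, Site 4, Site 5, Site 6}: M1→Site 2 2·14=28, M2→Site 4 7·11=77, M3→Site 5 2·10=20, M4→Site 4 12·15=180, M5→Site 3 2·23=46, M6→Site 6 2·18=36. Service 387; fixed 1026; total 1413.
Difference: |1377 − 1413| = 36.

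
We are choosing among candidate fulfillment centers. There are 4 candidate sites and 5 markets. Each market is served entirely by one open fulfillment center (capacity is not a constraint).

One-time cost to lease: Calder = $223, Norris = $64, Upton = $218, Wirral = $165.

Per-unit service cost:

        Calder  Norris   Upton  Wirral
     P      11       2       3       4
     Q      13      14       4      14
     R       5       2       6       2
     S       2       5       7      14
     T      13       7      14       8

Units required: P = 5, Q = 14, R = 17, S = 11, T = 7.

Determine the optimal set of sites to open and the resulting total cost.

For any fixed open set, each market goes to its cheapest open site; total = fixed + service.
{Norris}: P→Norris 2·5=10, Q→Norris 14·14=196, R→Norris 2·17=34, S→Norris 5·11=55, T→Norris 7·7=49. Service 344; fixed 64; total 408.
{Norris, Upton}: service 204 + fixed 282 = 486
{Upton}: service 348 + fixed 218 = 566
{Calder, Norris, Upton, Wirral}: service 171 + fixed 670 = 841
No other subset beats 408.

Open Norris only; minimum total cost 408.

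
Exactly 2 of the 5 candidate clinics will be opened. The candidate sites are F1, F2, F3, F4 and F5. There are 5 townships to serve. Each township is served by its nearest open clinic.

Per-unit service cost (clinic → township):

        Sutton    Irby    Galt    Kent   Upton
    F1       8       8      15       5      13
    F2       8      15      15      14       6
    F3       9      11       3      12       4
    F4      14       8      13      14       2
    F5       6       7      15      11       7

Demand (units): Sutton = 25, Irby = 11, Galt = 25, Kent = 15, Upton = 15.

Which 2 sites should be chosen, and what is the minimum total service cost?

With exactly 2 open, each township uses its cheapest among the chosen.
{F1, F3}: Sutton→F1 8·25=200, Irby→F1 8·11=88, Galt→F3 3·25=75, Kent→F1 5·15=75, Upton→F3 4·15=60. Service cost 498.
{F3, F5}: service cost 527
{F3, F4}: service cost 598
Among all 10 size-2 choices, {F1, F3} is lowest.

Choose F1 and F3; total service cost 498.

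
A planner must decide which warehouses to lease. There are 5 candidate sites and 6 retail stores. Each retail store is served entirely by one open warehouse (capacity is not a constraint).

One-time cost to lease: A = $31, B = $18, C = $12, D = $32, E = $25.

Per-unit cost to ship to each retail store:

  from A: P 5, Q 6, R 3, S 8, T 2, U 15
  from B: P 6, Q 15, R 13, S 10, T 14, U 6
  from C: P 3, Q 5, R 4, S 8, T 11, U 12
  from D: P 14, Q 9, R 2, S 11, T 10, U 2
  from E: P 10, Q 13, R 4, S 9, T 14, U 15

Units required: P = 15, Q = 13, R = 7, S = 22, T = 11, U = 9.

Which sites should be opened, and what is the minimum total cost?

Open A, C and D; minimum total cost 415.

For any fixed open set, each retail store goes to its cheapest open site; total = fixed + service.
{A, C, D}: P→C 3·15=45, Q→C 5·13=65, R→D 2·7=14, S→A 8·22=176, T→A 2·11=22, U→D 2·9=18. Service 340; fixed 75; total 415.
{A, B, C, D}: P→C 3·15=45, Q→C 5·13=65, R→D 2·7=14, S→A 8·22=176, T→A 2·11=22, U→D 2·9=18. Service 340; fixed 93; total 433.
{A, C, D, E}: service 340 + fixed 100 = 440
{A, B, C, D, E}: service 340 + fixed 118 = 458
No other subset beats 415.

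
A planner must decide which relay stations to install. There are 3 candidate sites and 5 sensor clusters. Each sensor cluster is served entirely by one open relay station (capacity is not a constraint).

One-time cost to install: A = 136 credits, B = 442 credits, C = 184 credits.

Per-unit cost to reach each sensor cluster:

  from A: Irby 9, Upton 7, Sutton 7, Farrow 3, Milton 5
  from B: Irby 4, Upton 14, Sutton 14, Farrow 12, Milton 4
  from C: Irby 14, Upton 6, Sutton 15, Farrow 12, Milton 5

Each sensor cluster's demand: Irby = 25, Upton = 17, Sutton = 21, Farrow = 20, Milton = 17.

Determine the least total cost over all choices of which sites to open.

For any fixed open set, each sensor cluster goes to its cheapest open site; total = fixed + service.
{A}: Irby→A 9·25=225, Upton→A 7·17=119, Sutton→A 7·21=147, Farrow→A 3·20=60, Milton→A 5·17=85. Service 636; fixed 136; total 772.
{A, C}: service 619 + fixed 320 = 939
{A, B}: Irby→B 4·25=100, Upton→A 7·17=119, Sutton→A 7·21=147, Farrow→A 3·20=60, Milton→B 4·17=68. Service 494; fixed 578; total 1072.
{A, B, C}: service 477 + fixed 762 = 1239
No other subset beats 772.

Minimum total cost: 772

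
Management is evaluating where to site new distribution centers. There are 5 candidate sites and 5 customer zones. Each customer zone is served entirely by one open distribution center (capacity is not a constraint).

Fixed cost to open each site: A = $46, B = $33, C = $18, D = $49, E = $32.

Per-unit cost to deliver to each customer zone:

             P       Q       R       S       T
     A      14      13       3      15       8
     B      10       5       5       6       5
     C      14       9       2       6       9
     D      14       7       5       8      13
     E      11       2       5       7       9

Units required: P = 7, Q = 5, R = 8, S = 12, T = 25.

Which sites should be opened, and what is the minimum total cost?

For any fixed open set, each customer zone goes to its cheapest open site; total = fixed + service.
{B, C}: P→B 10·7=70, Q→B 5·5=25, R→C 2·8=16, S→B 6·12=72, T→B 5·25=125. Service 308; fixed 51; total 359.
{B}: service 332 + fixed 33 = 365
{B, C, E}: service 293 + fixed 83 = 376
{A, B, C, D, E}: service 293 + fixed 178 = 471
No other subset beats 359.

Open B and C; minimum total cost 359.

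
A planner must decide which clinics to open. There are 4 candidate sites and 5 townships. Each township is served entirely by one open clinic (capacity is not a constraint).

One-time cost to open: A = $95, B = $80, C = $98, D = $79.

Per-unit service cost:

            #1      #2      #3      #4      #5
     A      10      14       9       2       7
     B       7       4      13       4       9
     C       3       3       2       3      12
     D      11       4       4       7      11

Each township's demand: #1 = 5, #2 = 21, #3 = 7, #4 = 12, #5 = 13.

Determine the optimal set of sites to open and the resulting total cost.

Open C only; minimum total cost 382.

For any fixed open set, each township goes to its cheapest open site; total = fixed + service.
{C}: #1→C 3·5=15, #2→C 3·21=63, #3→C 2·7=14, #4→C 3·12=36, #5→C 12·13=156. Service 284; fixed 98; total 382.
{A, C}: #1→C 3·5=15, #2→C 3·21=63, #3→C 2·7=14, #4→A 2·12=24, #5→A 7·13=91. Service 207; fixed 193; total 400.
{B, C}: service 245 + fixed 178 = 423
{A, B, C, D}: service 207 + fixed 352 = 559
No other subset beats 382.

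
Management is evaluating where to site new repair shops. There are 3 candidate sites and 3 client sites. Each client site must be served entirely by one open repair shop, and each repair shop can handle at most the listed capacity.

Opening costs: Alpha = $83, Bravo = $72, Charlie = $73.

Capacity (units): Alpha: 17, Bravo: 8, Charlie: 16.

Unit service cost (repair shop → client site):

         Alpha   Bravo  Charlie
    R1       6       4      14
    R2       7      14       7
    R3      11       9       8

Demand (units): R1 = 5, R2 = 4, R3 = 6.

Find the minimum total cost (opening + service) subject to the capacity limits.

Minimum total cost: 207

Open {Alpha}: R1→Alpha 6·5=30, R2→Alpha 7·4=28, R3→Alpha 11·6=66.
Loads: Alpha carries 15/17. Service 124; fixed 83; total 207.
Next best feasible plan costs 219.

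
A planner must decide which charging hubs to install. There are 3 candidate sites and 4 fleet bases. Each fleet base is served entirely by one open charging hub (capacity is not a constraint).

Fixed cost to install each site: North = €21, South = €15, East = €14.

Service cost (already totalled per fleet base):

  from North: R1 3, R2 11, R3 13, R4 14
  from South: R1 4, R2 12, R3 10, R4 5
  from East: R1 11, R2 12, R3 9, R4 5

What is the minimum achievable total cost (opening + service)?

Minimum total cost: 46

For any fixed open set, each fleet base goes to its cheapest open site; total = fixed + service.
{South}: R1→South 4, R2→South 12, R3→South 10, R4→South 5. Service 31; fixed 15; total 46.
{East}: R1→East 11, R2→East 12, R3→East 9, R4→East 5. Service 37; fixed 14; total 51.
{South, East}: service 30 + fixed 29 = 59
{North, South, East}: service 28 + fixed 50 = 78
No other subset beats 46.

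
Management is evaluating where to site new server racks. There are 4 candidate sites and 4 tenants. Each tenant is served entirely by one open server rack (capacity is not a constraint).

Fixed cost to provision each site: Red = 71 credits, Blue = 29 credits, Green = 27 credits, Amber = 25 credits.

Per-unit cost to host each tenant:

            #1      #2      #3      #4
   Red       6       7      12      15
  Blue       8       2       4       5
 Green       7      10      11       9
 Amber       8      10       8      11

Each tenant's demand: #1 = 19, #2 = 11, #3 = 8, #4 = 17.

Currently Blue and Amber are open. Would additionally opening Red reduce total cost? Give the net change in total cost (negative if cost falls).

No — net change +33 (cost rises by 33).

Current service cost with {Blue, Amber}: 291.
Adding Red: each tenant re-picks its cheapest; new service cost 253, saving 38.
Extra fixed cost: 71. Net change = 71 − 38 = 33.
(Totals: 345 → 378.)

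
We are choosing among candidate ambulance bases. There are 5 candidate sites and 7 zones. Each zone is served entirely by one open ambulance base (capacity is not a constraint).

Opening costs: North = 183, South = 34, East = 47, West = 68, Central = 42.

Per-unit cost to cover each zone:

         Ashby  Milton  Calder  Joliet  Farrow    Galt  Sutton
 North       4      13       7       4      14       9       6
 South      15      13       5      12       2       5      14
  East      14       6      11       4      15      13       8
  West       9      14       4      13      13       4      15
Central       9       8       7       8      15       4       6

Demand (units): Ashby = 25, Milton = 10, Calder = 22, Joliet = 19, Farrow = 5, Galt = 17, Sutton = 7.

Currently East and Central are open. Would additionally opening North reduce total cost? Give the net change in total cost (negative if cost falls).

Current service cost with {East, Central}: 700.
Adding North: each zone re-picks its cheapest; new service cost 570, saving 130.
Extra fixed cost: 183. Net change = 183 − 130 = 53.
(Totals: 789 → 842.)

No — net change +53 (cost rises by 53).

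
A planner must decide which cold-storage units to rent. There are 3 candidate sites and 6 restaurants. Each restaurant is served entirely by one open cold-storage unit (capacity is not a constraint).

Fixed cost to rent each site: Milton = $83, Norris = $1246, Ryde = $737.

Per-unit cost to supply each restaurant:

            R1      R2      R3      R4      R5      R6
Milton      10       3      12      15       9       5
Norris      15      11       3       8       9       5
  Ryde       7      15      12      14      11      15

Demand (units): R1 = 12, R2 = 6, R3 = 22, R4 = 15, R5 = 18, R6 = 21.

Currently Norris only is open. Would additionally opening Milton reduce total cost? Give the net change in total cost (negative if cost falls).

Yes — net change −25 (cost falls by 25).

Current service cost with {Norris}: 699.
Adding Milton: each restaurant re-picks its cheapest; new service cost 591, saving 108.
Extra fixed cost: 83. Net change = 83 − 108 = -25.
(Totals: 1945 → 1920.)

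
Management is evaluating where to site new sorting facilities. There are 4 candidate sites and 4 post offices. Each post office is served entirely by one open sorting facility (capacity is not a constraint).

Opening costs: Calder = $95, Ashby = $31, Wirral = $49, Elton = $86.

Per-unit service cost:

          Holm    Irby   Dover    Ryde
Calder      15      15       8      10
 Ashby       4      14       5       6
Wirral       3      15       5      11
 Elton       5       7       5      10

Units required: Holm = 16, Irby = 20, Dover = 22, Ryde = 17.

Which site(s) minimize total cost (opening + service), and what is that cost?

For any fixed open set, each post office goes to its cheapest open site; total = fixed + service.
{Ashby, Elton}: Holm→Ashby 4·16=64, Irby→Elton 7·20=140, Dover→Ashby 5·22=110, Ryde→Ashby 6·17=102. Service 416; fixed 117; total 533.
{Ashby, Wirral, Elton}: service 400 + fixed 166 = 566
{Elton}: Holm→Elton 5·16=80, Irby→Elton 7·20=140, Dover→Elton 5·22=110, Ryde→Elton 10·17=170. Service 500; fixed 86; total 586.
{Calder, Ashby, Wirral, Elton}: Holm→Wirral 3·16=48, Irby→Elton 7·20=140, Dover→Ashby 5·22=110, Ryde→Ashby 6·17=102. Service 400; fixed 261; total 661.
No other subset beats 533.

Open Ashby and Elton; minimum total cost 533.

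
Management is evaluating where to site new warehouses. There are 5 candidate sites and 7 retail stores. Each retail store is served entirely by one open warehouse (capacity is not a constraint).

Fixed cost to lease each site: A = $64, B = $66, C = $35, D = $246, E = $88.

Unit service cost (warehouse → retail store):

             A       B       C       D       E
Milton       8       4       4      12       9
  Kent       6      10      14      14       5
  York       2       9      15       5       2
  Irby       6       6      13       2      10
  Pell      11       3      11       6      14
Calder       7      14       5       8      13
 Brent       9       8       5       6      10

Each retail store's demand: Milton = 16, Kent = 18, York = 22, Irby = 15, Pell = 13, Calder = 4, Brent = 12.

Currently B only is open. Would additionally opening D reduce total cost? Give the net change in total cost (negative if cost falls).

Current service cost with {B}: 723.
Adding D: each retail store re-picks its cheapest; new service cost 527, saving 196.
Extra fixed cost: 246. Net change = 246 − 196 = 50.
(Totals: 789 → 839.)

No — net change +50 (cost rises by 50).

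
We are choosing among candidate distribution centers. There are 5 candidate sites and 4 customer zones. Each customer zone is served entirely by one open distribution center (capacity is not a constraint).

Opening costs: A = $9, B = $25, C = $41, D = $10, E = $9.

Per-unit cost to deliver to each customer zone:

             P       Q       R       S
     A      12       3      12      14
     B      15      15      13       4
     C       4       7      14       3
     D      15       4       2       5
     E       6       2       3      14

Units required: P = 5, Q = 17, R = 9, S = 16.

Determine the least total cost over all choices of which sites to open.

For any fixed open set, each customer zone goes to its cheapest open site; total = fixed + service.
{C, E}: P→C 4·5=20, Q→E 2·17=34, R→E 3·9=27, S→C 3·16=48. Service 129; fixed 50; total 179.
{C, D, E}: service 120 + fixed 60 = 180
{D, E}: service 162 + fixed 19 = 181
{A, B, C, D, E}: service 120 + fixed 94 = 214
No other subset beats 179.

Minimum total cost: 179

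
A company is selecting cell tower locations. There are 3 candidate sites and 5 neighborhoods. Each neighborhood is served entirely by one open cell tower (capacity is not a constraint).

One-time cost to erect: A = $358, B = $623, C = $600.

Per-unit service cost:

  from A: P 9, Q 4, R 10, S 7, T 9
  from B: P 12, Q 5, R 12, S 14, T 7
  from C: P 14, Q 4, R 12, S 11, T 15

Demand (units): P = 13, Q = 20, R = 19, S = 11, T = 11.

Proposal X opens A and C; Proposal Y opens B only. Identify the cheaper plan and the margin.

Proposal Y is cheaper by 183.

Proposal X: {A, C}: P→A 9·13=117, Q→A 4·20=80, R→A 10·19=190, S→A 7·11=77, T→A 9·11=99. Service 563; fixed 958; total 1521.
Proposal Y: {B}: P→B 12·13=156, Q→B 5·20=100, R→B 12·19=228, S→B 14·11=154, T→B 7·11=77. Service 715; fixed 623; total 1338.
Difference: |1521 − 1338| = 183.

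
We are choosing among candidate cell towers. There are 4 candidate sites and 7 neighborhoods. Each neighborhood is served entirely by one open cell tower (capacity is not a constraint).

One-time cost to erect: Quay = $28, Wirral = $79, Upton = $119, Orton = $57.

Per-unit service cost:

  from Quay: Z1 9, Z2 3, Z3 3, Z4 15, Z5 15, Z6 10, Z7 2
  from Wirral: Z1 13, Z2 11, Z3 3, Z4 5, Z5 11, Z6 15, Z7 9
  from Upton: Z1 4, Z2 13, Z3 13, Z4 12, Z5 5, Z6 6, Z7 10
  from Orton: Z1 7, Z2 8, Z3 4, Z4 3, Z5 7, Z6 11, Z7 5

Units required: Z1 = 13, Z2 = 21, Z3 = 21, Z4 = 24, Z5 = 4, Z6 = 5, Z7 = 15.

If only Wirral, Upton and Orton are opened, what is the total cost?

Each neighborhood is assigned to its cheapest site among the open ones.
{Wirral, Upton, Orton}: Z1→Upton 4·13=52, Z2→Orton 8·21=168, Z3→Wirral 3·21=63, Z4→Orton 3·24=72, Z5→Upton 5·4=20, Z6→Upton 6·5=30, Z7→Orton 5·15=75. Service 480; fixed 255; total 735.

Total cost: 735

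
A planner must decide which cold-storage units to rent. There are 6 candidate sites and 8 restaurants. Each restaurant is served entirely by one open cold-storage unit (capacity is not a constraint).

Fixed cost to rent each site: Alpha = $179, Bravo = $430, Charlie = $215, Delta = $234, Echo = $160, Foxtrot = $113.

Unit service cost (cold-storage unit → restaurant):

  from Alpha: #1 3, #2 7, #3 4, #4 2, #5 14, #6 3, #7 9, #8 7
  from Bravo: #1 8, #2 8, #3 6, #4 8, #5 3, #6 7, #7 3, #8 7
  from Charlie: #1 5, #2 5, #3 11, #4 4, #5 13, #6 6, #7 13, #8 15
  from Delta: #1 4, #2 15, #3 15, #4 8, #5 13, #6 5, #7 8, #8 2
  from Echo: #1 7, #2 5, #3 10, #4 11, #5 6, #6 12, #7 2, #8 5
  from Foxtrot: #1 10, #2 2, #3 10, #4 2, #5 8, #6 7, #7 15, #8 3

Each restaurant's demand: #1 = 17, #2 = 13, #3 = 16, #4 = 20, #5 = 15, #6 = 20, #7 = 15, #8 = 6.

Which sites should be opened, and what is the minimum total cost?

For any fixed open set, each restaurant goes to its cheapest open site; total = fixed + service.
{Alpha, Echo}: #1→Alpha 3·17=51, #2→Echo 5·13=65, #3→Alpha 4·16=64, #4→Alpha 2·20=40, #5→Echo 6·15=90, #6→Alpha 3·20=60, #7→Echo 2·15=30, #8→Echo 5·6=30. Service 430; fixed 339; total 769.
{Alpha, Foxtrot}: #1→Alpha 3·17=51, #2→Foxtrot 2·13=26, #3→Alpha 4·16=64, #4→Alpha 2·20=40, #5→Foxtrot 8·15=120, #6→Alpha 3·20=60, #7→Alpha 9·15=135, #8→Foxtrot 3·6=18. Service 514; fixed 292; total 806.
{Alpha, Echo, Foxtrot}: service 379 + fixed 452 = 831
{Alpha, Bravo, Charlie, Delta, Echo, Foxtrot}: service 328 + fixed 1331 = 1659
No other subset beats 769.

Open Alpha and Echo; minimum total cost 769.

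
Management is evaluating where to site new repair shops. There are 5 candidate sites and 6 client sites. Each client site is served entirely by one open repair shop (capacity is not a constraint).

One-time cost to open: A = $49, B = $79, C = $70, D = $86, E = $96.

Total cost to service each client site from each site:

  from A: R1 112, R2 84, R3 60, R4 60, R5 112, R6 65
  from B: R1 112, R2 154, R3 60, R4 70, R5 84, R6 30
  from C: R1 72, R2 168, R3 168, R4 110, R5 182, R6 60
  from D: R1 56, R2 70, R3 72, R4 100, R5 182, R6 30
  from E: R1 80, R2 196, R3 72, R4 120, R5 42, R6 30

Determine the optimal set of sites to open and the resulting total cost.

Open A and E; minimum total cost 501.

For any fixed open set, each client site goes to its cheapest open site; total = fixed + service.
{A, E}: R1→E 80, R2→A 84, R3→A 60, R4→A 60, R5→E 42, R6→E 30. Service 356; fixed 145; total 501.
{A, D}: service 388 + fixed 135 = 523
{B, D}: R1→D 56, R2→D 70, R3→B 60, R4→B 70, R5→B 84, R6→B 30. Service 370; fixed 165; total 535.
{A, B, C, D, E}: service 318 + fixed 380 = 698
No other subset beats 501.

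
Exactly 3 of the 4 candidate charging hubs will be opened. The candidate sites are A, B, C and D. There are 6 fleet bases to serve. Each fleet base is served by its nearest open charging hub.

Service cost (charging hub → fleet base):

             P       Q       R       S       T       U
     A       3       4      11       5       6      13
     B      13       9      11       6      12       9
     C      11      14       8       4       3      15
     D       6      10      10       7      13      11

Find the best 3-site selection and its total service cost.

Choose A, B and C; total service cost 31.

With exactly 3 open, each fleet base uses its cheapest among the chosen.
{A, B, C}: P→A 3, Q→A 4, R→C 8, S→C 4, T→C 3, U→B 9. Service cost 31.
{A, C, D}: service cost 33
{A, B, D}: service cost 37
Among all 4 size-3 choices, {A, B, C} is lowest.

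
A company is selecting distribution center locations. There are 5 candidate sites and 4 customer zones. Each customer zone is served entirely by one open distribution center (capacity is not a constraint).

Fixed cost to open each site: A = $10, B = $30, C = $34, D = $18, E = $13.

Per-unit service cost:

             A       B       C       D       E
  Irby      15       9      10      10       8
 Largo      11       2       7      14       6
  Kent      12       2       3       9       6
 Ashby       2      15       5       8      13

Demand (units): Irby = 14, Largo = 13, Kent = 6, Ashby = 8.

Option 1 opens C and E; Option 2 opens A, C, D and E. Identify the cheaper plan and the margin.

Option 1: {C, E}: Irby→E 8·14=112, Largo→E 6·13=78, Kent→C 3·6=18, Ashby→C 5·8=40. Service 248; fixed 47; total 295.
Option 2: {A, C, D, E}: Irby→E 8·14=112, Largo→E 6·13=78, Kent→C 3·6=18, Ashby→A 2·8=16. Service 224; fixed 75; total 299.
Difference: |295 − 299| = 4.

Option 1 is cheaper by 4.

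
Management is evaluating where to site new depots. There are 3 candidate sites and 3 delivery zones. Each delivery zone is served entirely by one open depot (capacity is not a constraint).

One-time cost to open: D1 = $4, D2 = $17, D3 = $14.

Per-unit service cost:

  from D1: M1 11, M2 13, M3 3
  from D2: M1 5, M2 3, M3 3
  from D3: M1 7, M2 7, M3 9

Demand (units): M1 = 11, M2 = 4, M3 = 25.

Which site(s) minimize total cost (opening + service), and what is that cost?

For any fixed open set, each delivery zone goes to its cheapest open site; total = fixed + service.
{D2}: M1→D2 5·11=55, M2→D2 3·4=12, M3→D2 3·25=75. Service 142; fixed 17; total 159.
{D1, D2}: service 142 + fixed 21 = 163
{D2, D3}: service 142 + fixed 31 = 173
{D1, D2, D3}: M1→D2 5·11=55, M2→D2 3·4=12, M3→D1 3·25=75. Service 142; fixed 35; total 177.
No other subset beats 159.

Open D2 only; minimum total cost 159.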